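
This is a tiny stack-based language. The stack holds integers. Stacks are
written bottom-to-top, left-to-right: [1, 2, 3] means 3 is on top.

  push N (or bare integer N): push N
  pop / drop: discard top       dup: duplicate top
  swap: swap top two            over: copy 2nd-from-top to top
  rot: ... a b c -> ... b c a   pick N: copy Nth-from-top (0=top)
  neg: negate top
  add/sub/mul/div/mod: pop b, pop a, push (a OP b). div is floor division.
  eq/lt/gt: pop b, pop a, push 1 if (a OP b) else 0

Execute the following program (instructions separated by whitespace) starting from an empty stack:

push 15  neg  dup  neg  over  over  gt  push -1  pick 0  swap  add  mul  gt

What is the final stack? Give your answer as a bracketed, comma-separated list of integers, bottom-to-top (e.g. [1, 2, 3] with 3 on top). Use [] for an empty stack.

After 'push 15': [15]
After 'neg': [-15]
After 'dup': [-15, -15]
After 'neg': [-15, 15]
After 'over': [-15, 15, -15]
After 'over': [-15, 15, -15, 15]
After 'gt': [-15, 15, 0]
After 'push -1': [-15, 15, 0, -1]
After 'pick 0': [-15, 15, 0, -1, -1]
After 'swap': [-15, 15, 0, -1, -1]
After 'add': [-15, 15, 0, -2]
After 'mul': [-15, 15, 0]
After 'gt': [-15, 1]

Answer: [-15, 1]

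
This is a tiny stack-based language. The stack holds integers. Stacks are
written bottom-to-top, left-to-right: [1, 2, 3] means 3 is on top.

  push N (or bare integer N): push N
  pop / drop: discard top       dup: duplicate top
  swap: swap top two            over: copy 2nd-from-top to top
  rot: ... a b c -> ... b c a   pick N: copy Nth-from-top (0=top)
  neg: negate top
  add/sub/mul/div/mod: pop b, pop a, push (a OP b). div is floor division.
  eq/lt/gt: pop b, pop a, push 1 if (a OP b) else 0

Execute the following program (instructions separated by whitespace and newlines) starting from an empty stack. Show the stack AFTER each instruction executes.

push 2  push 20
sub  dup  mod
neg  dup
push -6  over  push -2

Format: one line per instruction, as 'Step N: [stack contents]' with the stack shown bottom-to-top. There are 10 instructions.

Step 1: [2]
Step 2: [2, 20]
Step 3: [-18]
Step 4: [-18, -18]
Step 5: [0]
Step 6: [0]
Step 7: [0, 0]
Step 8: [0, 0, -6]
Step 9: [0, 0, -6, 0]
Step 10: [0, 0, -6, 0, -2]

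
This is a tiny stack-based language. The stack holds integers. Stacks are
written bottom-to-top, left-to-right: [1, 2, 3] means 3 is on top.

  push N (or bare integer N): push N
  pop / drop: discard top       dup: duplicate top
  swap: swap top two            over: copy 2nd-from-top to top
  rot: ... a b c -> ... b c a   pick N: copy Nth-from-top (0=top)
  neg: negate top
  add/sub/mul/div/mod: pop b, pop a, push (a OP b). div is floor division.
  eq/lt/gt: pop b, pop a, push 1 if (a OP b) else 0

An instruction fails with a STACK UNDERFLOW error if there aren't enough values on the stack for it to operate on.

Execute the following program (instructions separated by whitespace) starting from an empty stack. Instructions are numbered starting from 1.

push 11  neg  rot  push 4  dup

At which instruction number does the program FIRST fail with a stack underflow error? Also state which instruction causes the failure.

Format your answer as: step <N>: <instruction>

Step 1 ('push 11'): stack = [11], depth = 1
Step 2 ('neg'): stack = [-11], depth = 1
Step 3 ('rot'): needs 3 value(s) but depth is 1 — STACK UNDERFLOW

Answer: step 3: rot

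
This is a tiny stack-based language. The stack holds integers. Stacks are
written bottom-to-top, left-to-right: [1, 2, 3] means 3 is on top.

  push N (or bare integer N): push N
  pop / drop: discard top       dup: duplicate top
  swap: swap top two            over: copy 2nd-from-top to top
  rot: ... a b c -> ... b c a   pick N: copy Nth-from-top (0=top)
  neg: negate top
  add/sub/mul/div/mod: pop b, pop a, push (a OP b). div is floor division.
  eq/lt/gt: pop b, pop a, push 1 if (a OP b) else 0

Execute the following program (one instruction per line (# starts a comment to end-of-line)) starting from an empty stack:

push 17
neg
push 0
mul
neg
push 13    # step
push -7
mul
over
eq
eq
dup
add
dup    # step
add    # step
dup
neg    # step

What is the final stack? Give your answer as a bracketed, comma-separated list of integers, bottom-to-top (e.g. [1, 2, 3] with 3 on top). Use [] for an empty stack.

After 'push 17': [17]
After 'neg': [-17]
After 'push 0': [-17, 0]
After 'mul': [0]
After 'neg': [0]
After 'push 13': [0, 13]
After 'push -7': [0, 13, -7]
After 'mul': [0, -91]
After 'over': [0, -91, 0]
After 'eq': [0, 0]
After 'eq': [1]
After 'dup': [1, 1]
After 'add': [2]
After 'dup': [2, 2]
After 'add': [4]
After 'dup': [4, 4]
After 'neg': [4, -4]

Answer: [4, -4]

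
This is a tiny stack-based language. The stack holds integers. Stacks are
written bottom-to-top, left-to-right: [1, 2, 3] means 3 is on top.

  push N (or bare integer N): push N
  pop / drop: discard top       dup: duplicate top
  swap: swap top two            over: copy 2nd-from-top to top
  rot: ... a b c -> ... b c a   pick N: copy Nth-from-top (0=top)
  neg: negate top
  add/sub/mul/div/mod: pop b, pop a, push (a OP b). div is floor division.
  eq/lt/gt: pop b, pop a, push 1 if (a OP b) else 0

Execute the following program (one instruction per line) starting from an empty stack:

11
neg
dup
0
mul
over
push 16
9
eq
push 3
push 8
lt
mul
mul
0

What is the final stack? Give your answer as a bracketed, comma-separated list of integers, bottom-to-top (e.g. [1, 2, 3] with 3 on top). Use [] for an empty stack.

After 'push 11': [11]
After 'neg': [-11]
After 'dup': [-11, -11]
After 'push 0': [-11, -11, 0]
After 'mul': [-11, 0]
After 'over': [-11, 0, -11]
After 'push 16': [-11, 0, -11, 16]
After 'push 9': [-11, 0, -11, 16, 9]
After 'eq': [-11, 0, -11, 0]
After 'push 3': [-11, 0, -11, 0, 3]
After 'push 8': [-11, 0, -11, 0, 3, 8]
After 'lt': [-11, 0, -11, 0, 1]
After 'mul': [-11, 0, -11, 0]
After 'mul': [-11, 0, 0]
After 'push 0': [-11, 0, 0, 0]

Answer: [-11, 0, 0, 0]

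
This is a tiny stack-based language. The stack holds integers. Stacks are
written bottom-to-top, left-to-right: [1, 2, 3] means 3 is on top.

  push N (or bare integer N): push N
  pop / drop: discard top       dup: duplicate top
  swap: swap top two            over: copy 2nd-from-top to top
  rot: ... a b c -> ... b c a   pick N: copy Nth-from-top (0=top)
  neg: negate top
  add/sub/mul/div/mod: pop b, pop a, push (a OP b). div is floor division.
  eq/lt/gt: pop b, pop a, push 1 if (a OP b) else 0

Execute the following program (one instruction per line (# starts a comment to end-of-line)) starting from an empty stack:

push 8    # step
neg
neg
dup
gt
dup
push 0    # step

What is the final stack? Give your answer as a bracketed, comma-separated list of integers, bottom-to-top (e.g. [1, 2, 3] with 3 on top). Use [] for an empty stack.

After 'push 8': [8]
After 'neg': [-8]
After 'neg': [8]
After 'dup': [8, 8]
After 'gt': [0]
After 'dup': [0, 0]
After 'push 0': [0, 0, 0]

Answer: [0, 0, 0]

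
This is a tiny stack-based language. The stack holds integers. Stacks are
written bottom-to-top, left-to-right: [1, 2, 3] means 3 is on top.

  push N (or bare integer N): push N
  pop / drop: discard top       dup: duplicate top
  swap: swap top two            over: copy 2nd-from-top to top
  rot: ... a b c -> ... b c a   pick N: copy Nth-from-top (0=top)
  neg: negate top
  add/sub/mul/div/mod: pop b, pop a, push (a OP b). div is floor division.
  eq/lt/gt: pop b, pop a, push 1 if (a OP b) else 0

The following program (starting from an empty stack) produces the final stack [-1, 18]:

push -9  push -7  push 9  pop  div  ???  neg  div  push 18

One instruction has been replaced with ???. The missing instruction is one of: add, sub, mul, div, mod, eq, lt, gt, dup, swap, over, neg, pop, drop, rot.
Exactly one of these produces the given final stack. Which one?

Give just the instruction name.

Answer: dup

Derivation:
Stack before ???: [1]
Stack after ???:  [1, 1]
The instruction that transforms [1] -> [1, 1] is: dup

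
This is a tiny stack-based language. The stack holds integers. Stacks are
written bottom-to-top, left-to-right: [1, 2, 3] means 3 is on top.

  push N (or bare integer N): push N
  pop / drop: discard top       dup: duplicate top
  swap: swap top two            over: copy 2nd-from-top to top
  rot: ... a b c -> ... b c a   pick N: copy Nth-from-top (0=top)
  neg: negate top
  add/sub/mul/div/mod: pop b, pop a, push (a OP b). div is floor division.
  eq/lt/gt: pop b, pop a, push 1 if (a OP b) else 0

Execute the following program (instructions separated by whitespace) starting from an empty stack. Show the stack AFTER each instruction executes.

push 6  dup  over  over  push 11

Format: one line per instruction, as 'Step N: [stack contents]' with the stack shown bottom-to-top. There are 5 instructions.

Step 1: [6]
Step 2: [6, 6]
Step 3: [6, 6, 6]
Step 4: [6, 6, 6, 6]
Step 5: [6, 6, 6, 6, 11]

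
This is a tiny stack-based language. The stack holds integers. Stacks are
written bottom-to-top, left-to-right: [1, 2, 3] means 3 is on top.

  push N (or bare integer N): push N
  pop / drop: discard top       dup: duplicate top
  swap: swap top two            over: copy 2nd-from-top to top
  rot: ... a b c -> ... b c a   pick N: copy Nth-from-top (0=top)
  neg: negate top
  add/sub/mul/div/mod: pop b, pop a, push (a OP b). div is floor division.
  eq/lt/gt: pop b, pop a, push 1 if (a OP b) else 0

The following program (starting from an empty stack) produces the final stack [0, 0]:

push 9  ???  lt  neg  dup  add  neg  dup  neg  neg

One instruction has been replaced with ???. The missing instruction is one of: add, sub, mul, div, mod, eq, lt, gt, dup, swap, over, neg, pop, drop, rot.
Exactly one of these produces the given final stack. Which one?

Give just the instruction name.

Stack before ???: [9]
Stack after ???:  [9, 9]
The instruction that transforms [9] -> [9, 9] is: dup

Answer: dup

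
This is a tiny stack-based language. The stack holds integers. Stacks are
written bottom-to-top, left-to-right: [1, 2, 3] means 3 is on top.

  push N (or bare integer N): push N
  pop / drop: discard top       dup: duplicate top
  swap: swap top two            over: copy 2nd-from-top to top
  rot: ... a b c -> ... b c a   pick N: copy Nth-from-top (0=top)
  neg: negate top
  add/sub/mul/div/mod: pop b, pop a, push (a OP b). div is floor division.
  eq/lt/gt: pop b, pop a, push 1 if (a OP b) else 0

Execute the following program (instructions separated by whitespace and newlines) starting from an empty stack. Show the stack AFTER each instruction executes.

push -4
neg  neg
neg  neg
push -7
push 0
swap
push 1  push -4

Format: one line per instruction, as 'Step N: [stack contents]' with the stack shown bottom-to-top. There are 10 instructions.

Step 1: [-4]
Step 2: [4]
Step 3: [-4]
Step 4: [4]
Step 5: [-4]
Step 6: [-4, -7]
Step 7: [-4, -7, 0]
Step 8: [-4, 0, -7]
Step 9: [-4, 0, -7, 1]
Step 10: [-4, 0, -7, 1, -4]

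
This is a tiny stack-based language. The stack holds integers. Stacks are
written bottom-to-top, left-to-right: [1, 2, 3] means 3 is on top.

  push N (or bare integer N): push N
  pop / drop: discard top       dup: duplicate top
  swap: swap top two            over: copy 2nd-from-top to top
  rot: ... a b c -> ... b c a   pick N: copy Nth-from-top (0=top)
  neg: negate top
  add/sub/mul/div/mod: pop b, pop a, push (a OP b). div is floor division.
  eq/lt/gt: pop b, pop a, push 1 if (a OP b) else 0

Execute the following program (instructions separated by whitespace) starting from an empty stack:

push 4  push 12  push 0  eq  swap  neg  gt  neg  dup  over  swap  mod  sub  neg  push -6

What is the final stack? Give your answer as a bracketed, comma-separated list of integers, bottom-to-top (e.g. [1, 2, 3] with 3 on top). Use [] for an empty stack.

Answer: [1, -6]

Derivation:
After 'push 4': [4]
After 'push 12': [4, 12]
After 'push 0': [4, 12, 0]
After 'eq': [4, 0]
After 'swap': [0, 4]
After 'neg': [0, -4]
After 'gt': [1]
After 'neg': [-1]
After 'dup': [-1, -1]
After 'over': [-1, -1, -1]
After 'swap': [-1, -1, -1]
After 'mod': [-1, 0]
After 'sub': [-1]
After 'neg': [1]
After 'push -6': [1, -6]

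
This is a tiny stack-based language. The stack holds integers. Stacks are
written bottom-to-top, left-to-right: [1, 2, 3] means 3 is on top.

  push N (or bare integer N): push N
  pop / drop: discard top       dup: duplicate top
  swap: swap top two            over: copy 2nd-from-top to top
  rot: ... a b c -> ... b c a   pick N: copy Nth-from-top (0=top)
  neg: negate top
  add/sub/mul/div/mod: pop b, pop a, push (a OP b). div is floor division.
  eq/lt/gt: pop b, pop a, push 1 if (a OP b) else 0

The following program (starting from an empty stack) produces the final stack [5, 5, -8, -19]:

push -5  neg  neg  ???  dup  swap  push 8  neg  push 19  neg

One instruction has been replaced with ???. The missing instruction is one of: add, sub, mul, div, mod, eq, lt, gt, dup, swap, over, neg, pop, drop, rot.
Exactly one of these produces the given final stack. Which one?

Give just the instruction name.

Stack before ???: [-5]
Stack after ???:  [5]
The instruction that transforms [-5] -> [5] is: neg

Answer: neg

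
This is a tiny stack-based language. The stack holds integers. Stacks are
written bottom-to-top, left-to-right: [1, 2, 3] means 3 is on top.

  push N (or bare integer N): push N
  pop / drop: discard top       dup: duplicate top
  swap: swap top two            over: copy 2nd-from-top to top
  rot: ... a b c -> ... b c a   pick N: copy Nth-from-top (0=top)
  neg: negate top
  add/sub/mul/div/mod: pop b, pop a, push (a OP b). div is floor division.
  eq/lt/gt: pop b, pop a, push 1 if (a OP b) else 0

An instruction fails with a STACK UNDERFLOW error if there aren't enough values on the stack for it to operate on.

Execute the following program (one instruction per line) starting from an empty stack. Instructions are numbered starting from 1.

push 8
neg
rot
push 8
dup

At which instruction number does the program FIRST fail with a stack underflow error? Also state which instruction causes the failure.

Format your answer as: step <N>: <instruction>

Step 1 ('push 8'): stack = [8], depth = 1
Step 2 ('neg'): stack = [-8], depth = 1
Step 3 ('rot'): needs 3 value(s) but depth is 1 — STACK UNDERFLOW

Answer: step 3: rot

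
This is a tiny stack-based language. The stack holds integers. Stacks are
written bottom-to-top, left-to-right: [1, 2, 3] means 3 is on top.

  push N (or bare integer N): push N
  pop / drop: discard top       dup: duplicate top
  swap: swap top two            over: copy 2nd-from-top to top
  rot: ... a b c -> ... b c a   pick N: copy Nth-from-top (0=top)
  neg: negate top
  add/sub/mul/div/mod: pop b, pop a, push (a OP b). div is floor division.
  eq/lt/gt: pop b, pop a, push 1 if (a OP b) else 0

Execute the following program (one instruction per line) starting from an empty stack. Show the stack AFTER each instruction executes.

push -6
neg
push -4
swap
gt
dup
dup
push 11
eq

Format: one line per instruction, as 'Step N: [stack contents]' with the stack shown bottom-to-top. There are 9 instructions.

Step 1: [-6]
Step 2: [6]
Step 3: [6, -4]
Step 4: [-4, 6]
Step 5: [0]
Step 6: [0, 0]
Step 7: [0, 0, 0]
Step 8: [0, 0, 0, 11]
Step 9: [0, 0, 0]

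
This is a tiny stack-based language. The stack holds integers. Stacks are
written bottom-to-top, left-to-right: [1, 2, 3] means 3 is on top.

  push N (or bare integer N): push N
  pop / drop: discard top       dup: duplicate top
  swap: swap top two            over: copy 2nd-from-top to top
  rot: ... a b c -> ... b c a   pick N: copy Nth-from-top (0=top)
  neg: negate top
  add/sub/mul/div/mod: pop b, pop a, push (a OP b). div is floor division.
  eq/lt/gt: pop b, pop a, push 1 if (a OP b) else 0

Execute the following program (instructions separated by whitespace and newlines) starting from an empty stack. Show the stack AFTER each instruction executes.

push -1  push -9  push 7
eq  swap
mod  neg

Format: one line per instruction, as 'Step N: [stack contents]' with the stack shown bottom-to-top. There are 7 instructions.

Step 1: [-1]
Step 2: [-1, -9]
Step 3: [-1, -9, 7]
Step 4: [-1, 0]
Step 5: [0, -1]
Step 6: [0]
Step 7: [0]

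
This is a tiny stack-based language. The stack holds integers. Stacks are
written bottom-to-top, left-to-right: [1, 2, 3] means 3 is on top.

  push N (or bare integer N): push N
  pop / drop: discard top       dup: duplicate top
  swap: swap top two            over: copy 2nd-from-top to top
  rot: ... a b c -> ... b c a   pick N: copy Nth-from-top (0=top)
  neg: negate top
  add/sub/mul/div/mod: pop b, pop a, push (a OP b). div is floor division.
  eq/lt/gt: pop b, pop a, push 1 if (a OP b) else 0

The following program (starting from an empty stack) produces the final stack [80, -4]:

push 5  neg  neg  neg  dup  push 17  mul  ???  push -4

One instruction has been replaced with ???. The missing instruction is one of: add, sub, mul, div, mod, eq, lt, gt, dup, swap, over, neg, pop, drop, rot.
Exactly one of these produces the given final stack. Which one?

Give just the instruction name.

Answer: sub

Derivation:
Stack before ???: [-5, -85]
Stack after ???:  [80]
The instruction that transforms [-5, -85] -> [80] is: sub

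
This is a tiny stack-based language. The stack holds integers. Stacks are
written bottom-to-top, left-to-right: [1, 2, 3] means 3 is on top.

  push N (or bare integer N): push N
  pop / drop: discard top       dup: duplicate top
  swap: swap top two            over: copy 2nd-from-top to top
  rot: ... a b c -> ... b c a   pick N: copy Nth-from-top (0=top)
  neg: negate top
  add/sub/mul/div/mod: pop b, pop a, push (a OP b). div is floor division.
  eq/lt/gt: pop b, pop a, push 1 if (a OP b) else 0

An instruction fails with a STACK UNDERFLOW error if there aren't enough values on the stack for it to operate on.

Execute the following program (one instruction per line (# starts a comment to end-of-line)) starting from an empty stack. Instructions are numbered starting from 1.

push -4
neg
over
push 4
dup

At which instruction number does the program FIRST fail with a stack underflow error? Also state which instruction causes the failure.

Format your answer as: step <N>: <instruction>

Step 1 ('push -4'): stack = [-4], depth = 1
Step 2 ('neg'): stack = [4], depth = 1
Step 3 ('over'): needs 2 value(s) but depth is 1 — STACK UNDERFLOW

Answer: step 3: over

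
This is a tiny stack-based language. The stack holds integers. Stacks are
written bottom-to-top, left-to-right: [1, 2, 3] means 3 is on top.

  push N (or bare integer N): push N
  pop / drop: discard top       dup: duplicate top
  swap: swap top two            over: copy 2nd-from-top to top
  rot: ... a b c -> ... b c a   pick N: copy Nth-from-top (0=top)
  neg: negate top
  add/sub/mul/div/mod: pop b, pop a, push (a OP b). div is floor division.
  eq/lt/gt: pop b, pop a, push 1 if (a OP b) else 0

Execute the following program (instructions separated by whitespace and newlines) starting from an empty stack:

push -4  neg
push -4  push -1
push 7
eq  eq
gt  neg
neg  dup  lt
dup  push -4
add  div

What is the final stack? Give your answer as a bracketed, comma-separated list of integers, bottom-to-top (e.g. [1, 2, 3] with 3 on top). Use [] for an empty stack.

Answer: [0]

Derivation:
After 'push -4': [-4]
After 'neg': [4]
After 'push -4': [4, -4]
After 'push -1': [4, -4, -1]
After 'push 7': [4, -4, -1, 7]
After 'eq': [4, -4, 0]
After 'eq': [4, 0]
After 'gt': [1]
After 'neg': [-1]
After 'neg': [1]
After 'dup': [1, 1]
After 'lt': [0]
After 'dup': [0, 0]
After 'push -4': [0, 0, -4]
After 'add': [0, -4]
After 'div': [0]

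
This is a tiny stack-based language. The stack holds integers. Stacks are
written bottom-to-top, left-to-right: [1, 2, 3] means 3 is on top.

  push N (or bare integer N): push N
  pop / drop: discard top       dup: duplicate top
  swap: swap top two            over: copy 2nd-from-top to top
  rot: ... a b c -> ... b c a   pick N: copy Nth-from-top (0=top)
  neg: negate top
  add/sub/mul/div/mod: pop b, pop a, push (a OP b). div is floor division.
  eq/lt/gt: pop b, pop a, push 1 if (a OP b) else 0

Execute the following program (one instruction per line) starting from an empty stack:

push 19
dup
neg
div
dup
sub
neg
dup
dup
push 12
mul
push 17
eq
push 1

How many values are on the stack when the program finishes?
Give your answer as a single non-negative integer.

After 'push 19': stack = [19] (depth 1)
After 'dup': stack = [19, 19] (depth 2)
After 'neg': stack = [19, -19] (depth 2)
After 'div': stack = [-1] (depth 1)
After 'dup': stack = [-1, -1] (depth 2)
After 'sub': stack = [0] (depth 1)
After 'neg': stack = [0] (depth 1)
After 'dup': stack = [0, 0] (depth 2)
After 'dup': stack = [0, 0, 0] (depth 3)
After 'push 12': stack = [0, 0, 0, 12] (depth 4)
After 'mul': stack = [0, 0, 0] (depth 3)
After 'push 17': stack = [0, 0, 0, 17] (depth 4)
After 'eq': stack = [0, 0, 0] (depth 3)
After 'push 1': stack = [0, 0, 0, 1] (depth 4)

Answer: 4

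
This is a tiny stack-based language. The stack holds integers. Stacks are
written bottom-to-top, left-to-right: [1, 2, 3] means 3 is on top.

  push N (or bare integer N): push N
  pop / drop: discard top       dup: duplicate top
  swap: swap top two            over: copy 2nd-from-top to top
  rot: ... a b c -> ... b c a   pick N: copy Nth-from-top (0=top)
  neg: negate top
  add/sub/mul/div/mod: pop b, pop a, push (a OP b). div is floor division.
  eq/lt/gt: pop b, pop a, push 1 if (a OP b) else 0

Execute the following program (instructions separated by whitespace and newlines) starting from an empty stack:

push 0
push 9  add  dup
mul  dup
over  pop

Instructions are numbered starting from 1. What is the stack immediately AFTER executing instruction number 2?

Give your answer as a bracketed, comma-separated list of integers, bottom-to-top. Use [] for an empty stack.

Step 1 ('push 0'): [0]
Step 2 ('push 9'): [0, 9]

Answer: [0, 9]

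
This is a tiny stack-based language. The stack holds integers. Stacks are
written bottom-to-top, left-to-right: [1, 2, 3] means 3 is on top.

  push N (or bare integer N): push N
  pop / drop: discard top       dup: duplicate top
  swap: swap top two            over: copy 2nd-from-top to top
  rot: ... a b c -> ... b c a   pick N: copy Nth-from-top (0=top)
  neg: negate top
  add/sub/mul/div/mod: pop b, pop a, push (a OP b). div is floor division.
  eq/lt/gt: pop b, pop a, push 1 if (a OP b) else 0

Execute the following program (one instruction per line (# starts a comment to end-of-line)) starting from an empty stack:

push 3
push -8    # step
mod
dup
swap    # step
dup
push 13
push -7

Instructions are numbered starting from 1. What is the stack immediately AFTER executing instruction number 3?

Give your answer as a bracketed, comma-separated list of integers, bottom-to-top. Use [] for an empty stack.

Step 1 ('push 3'): [3]
Step 2 ('push -8'): [3, -8]
Step 3 ('mod'): [-5]

Answer: [-5]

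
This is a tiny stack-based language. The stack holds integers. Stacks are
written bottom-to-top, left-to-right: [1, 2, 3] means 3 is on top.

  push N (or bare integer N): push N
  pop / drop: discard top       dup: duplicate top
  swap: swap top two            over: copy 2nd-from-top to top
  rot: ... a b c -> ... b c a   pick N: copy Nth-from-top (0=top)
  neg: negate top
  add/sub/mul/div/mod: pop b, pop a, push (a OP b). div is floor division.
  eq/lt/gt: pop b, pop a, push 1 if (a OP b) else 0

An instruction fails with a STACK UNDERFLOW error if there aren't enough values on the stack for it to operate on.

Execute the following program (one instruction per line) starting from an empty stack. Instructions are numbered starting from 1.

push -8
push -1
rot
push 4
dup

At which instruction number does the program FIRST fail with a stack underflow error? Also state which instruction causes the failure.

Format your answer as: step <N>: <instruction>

Step 1 ('push -8'): stack = [-8], depth = 1
Step 2 ('push -1'): stack = [-8, -1], depth = 2
Step 3 ('rot'): needs 3 value(s) but depth is 2 — STACK UNDERFLOW

Answer: step 3: rot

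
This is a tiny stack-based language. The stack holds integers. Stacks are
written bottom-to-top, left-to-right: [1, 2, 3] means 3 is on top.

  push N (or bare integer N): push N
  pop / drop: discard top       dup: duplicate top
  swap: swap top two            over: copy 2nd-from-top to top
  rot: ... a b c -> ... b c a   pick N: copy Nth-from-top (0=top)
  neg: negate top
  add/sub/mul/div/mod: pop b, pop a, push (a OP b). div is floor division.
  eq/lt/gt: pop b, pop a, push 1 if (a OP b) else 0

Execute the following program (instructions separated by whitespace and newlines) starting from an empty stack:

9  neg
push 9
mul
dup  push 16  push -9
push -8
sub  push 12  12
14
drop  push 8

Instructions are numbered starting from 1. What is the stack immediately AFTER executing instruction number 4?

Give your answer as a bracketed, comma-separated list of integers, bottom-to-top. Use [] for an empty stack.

Answer: [-81]

Derivation:
Step 1 ('9'): [9]
Step 2 ('neg'): [-9]
Step 3 ('push 9'): [-9, 9]
Step 4 ('mul'): [-81]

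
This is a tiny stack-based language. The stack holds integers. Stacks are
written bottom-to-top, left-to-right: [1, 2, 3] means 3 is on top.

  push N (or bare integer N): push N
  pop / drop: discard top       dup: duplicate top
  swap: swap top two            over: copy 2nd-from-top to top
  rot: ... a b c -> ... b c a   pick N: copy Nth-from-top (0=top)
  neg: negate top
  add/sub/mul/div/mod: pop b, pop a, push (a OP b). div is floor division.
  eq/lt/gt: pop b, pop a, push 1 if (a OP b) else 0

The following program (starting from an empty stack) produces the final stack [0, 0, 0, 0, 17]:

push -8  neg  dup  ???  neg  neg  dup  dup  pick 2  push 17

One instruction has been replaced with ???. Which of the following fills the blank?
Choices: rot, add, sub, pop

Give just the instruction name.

Answer: sub

Derivation:
Stack before ???: [8, 8]
Stack after ???:  [0]
Checking each choice:
  rot: stack underflow (need 3, have 2)
  add: produces [16, 16, 16, 16, 17]
  sub: MATCH
  pop: produces [8, 8, 8, 8, 17]


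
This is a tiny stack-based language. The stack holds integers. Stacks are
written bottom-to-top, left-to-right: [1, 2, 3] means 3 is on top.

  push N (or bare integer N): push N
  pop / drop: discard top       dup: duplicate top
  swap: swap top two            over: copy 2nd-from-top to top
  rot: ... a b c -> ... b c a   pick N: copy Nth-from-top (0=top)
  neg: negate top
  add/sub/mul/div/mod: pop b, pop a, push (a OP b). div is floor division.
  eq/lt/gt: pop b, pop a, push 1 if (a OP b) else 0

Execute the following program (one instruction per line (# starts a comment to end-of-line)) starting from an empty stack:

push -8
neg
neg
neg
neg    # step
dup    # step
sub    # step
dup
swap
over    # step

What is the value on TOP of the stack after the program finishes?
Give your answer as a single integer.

Answer: 0

Derivation:
After 'push -8': [-8]
After 'neg': [8]
After 'neg': [-8]
After 'neg': [8]
After 'neg': [-8]
After 'dup': [-8, -8]
After 'sub': [0]
After 'dup': [0, 0]
After 'swap': [0, 0]
After 'over': [0, 0, 0]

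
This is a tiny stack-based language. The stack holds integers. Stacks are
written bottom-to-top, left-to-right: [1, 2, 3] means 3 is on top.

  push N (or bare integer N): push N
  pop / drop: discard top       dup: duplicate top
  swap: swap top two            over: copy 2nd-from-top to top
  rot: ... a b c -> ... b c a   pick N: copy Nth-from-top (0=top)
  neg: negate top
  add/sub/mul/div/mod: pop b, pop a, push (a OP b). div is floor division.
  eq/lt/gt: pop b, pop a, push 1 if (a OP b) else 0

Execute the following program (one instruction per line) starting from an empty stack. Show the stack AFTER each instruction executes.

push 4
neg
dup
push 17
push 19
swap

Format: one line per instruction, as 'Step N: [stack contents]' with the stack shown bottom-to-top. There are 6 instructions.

Step 1: [4]
Step 2: [-4]
Step 3: [-4, -4]
Step 4: [-4, -4, 17]
Step 5: [-4, -4, 17, 19]
Step 6: [-4, -4, 19, 17]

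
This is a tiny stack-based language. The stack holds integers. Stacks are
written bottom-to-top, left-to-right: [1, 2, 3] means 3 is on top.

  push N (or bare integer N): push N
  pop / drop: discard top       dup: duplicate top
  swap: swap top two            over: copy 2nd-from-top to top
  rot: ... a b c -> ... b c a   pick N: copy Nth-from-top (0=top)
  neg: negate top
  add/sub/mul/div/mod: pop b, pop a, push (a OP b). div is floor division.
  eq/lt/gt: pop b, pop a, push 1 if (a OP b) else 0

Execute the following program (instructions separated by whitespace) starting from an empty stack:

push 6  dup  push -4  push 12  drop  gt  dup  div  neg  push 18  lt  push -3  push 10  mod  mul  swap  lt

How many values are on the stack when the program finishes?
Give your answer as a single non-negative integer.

After 'push 6': stack = [6] (depth 1)
After 'dup': stack = [6, 6] (depth 2)
After 'push -4': stack = [6, 6, -4] (depth 3)
After 'push 12': stack = [6, 6, -4, 12] (depth 4)
After 'drop': stack = [6, 6, -4] (depth 3)
After 'gt': stack = [6, 1] (depth 2)
After 'dup': stack = [6, 1, 1] (depth 3)
After 'div': stack = [6, 1] (depth 2)
After 'neg': stack = [6, -1] (depth 2)
After 'push 18': stack = [6, -1, 18] (depth 3)
After 'lt': stack = [6, 1] (depth 2)
After 'push -3': stack = [6, 1, -3] (depth 3)
After 'push 10': stack = [6, 1, -3, 10] (depth 4)
After 'mod': stack = [6, 1, 7] (depth 3)
After 'mul': stack = [6, 7] (depth 2)
After 'swap': stack = [7, 6] (depth 2)
After 'lt': stack = [0] (depth 1)

Answer: 1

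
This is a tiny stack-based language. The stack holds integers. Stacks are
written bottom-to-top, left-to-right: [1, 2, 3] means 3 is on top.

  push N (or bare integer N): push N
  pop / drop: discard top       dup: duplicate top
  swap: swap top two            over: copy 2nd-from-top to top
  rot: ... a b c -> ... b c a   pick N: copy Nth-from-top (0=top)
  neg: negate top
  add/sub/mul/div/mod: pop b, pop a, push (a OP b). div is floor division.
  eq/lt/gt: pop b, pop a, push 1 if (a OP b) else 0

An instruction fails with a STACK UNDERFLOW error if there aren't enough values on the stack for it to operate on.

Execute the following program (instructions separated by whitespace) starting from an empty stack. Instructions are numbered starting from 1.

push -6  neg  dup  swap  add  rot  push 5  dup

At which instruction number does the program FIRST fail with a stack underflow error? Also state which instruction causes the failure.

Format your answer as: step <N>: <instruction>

Answer: step 6: rot

Derivation:
Step 1 ('push -6'): stack = [-6], depth = 1
Step 2 ('neg'): stack = [6], depth = 1
Step 3 ('dup'): stack = [6, 6], depth = 2
Step 4 ('swap'): stack = [6, 6], depth = 2
Step 5 ('add'): stack = [12], depth = 1
Step 6 ('rot'): needs 3 value(s) but depth is 1 — STACK UNDERFLOW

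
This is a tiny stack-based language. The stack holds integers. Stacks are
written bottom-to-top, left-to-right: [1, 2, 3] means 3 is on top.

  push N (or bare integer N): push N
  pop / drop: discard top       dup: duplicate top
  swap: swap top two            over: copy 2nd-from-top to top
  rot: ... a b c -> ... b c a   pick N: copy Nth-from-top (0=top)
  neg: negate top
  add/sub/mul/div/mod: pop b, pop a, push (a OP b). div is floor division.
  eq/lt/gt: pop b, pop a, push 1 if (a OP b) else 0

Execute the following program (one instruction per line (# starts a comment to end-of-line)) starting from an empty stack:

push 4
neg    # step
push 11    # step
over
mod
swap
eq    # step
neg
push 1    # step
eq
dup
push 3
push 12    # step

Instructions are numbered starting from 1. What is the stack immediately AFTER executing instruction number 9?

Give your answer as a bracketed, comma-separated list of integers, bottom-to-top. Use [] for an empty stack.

Step 1 ('push 4'): [4]
Step 2 ('neg'): [-4]
Step 3 ('push 11'): [-4, 11]
Step 4 ('over'): [-4, 11, -4]
Step 5 ('mod'): [-4, -1]
Step 6 ('swap'): [-1, -4]
Step 7 ('eq'): [0]
Step 8 ('neg'): [0]
Step 9 ('push 1'): [0, 1]

Answer: [0, 1]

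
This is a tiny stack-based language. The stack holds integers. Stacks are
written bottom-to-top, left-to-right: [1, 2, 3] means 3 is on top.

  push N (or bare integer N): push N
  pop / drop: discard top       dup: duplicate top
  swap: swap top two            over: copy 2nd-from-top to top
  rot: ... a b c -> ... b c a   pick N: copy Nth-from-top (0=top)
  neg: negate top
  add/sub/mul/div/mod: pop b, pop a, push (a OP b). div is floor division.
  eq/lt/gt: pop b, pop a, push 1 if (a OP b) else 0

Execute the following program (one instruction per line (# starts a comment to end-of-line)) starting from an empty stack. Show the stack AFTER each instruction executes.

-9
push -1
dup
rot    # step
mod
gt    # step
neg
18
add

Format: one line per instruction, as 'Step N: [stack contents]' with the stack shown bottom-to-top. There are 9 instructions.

Step 1: [-9]
Step 2: [-9, -1]
Step 3: [-9, -1, -1]
Step 4: [-1, -1, -9]
Step 5: [-1, -1]
Step 6: [0]
Step 7: [0]
Step 8: [0, 18]
Step 9: [18]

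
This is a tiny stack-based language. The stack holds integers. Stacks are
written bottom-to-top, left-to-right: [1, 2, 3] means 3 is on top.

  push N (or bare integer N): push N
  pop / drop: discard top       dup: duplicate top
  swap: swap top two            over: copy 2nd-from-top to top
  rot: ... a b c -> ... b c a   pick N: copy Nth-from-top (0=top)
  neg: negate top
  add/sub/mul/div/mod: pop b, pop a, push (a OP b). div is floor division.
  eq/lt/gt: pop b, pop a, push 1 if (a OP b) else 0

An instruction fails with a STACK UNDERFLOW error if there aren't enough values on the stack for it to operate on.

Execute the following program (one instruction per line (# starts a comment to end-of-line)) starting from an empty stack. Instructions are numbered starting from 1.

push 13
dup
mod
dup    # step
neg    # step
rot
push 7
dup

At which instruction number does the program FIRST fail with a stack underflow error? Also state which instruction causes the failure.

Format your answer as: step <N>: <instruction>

Step 1 ('push 13'): stack = [13], depth = 1
Step 2 ('dup'): stack = [13, 13], depth = 2
Step 3 ('mod'): stack = [0], depth = 1
Step 4 ('dup'): stack = [0, 0], depth = 2
Step 5 ('neg'): stack = [0, 0], depth = 2
Step 6 ('rot'): needs 3 value(s) but depth is 2 — STACK UNDERFLOW

Answer: step 6: rot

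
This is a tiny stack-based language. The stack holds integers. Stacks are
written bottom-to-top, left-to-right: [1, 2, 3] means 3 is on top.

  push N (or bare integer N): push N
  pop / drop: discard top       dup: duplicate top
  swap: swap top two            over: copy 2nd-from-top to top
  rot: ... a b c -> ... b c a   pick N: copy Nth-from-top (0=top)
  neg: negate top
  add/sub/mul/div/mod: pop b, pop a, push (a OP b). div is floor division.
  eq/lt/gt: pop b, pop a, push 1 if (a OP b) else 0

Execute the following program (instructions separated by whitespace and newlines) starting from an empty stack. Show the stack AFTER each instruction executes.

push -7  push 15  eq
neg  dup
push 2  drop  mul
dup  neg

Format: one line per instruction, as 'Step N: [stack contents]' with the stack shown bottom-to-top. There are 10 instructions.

Step 1: [-7]
Step 2: [-7, 15]
Step 3: [0]
Step 4: [0]
Step 5: [0, 0]
Step 6: [0, 0, 2]
Step 7: [0, 0]
Step 8: [0]
Step 9: [0, 0]
Step 10: [0, 0]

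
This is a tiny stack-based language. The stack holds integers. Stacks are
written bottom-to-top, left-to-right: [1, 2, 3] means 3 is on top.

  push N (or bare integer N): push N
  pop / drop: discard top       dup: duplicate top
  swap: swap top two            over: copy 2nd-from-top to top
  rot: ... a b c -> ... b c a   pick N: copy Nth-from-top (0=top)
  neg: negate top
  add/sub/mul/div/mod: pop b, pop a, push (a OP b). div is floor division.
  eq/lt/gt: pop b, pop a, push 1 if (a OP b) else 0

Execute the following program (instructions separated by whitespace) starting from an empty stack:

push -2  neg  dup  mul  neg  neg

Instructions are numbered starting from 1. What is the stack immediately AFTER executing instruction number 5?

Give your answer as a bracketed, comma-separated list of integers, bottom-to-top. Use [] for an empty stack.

Answer: [-4]

Derivation:
Step 1 ('push -2'): [-2]
Step 2 ('neg'): [2]
Step 3 ('dup'): [2, 2]
Step 4 ('mul'): [4]
Step 5 ('neg'): [-4]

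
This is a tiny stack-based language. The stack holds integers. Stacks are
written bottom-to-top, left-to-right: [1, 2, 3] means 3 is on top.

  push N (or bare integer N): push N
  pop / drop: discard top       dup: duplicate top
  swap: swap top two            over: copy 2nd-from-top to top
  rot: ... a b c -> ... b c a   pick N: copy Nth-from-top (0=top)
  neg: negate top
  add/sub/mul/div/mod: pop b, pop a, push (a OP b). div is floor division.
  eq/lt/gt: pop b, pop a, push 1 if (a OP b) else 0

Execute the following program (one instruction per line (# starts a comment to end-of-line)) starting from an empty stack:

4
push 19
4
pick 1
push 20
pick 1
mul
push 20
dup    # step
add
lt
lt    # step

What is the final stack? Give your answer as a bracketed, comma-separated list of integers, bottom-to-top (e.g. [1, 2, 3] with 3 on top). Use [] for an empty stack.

After 'push 4': [4]
After 'push 19': [4, 19]
After 'push 4': [4, 19, 4]
After 'pick 1': [4, 19, 4, 19]
After 'push 20': [4, 19, 4, 19, 20]
After 'pick 1': [4, 19, 4, 19, 20, 19]
After 'mul': [4, 19, 4, 19, 380]
After 'push 20': [4, 19, 4, 19, 380, 20]
After 'dup': [4, 19, 4, 19, 380, 20, 20]
After 'add': [4, 19, 4, 19, 380, 40]
After 'lt': [4, 19, 4, 19, 0]
After 'lt': [4, 19, 4, 0]

Answer: [4, 19, 4, 0]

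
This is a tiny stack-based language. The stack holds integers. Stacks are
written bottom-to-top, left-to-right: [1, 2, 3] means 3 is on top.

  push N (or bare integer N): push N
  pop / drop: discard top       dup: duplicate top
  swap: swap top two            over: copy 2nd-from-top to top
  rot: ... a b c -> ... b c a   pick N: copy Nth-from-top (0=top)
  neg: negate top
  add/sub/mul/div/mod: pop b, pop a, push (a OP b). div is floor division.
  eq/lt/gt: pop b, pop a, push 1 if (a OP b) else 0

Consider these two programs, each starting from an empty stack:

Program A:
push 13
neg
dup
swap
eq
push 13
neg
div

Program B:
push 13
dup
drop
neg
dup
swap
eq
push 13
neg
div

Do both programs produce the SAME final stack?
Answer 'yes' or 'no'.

Program A trace:
  After 'push 13': [13]
  After 'neg': [-13]
  After 'dup': [-13, -13]
  After 'swap': [-13, -13]
  After 'eq': [1]
  After 'push 13': [1, 13]
  After 'neg': [1, -13]
  After 'div': [-1]
Program A final stack: [-1]

Program B trace:
  After 'push 13': [13]
  After 'dup': [13, 13]
  After 'drop': [13]
  After 'neg': [-13]
  After 'dup': [-13, -13]
  After 'swap': [-13, -13]
  After 'eq': [1]
  After 'push 13': [1, 13]
  After 'neg': [1, -13]
  After 'div': [-1]
Program B final stack: [-1]
Same: yes

Answer: yes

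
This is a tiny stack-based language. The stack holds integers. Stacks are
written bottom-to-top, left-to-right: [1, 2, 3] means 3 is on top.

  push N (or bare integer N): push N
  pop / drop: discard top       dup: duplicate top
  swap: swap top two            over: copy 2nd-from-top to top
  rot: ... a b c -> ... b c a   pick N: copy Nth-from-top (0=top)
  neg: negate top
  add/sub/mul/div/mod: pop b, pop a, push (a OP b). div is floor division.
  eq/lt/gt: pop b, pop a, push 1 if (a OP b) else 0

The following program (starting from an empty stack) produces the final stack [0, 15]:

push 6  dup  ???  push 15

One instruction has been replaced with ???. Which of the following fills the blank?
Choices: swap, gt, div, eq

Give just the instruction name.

Stack before ???: [6, 6]
Stack after ???:  [0]
Checking each choice:
  swap: produces [6, 6, 15]
  gt: MATCH
  div: produces [1, 15]
  eq: produces [1, 15]


Answer: gt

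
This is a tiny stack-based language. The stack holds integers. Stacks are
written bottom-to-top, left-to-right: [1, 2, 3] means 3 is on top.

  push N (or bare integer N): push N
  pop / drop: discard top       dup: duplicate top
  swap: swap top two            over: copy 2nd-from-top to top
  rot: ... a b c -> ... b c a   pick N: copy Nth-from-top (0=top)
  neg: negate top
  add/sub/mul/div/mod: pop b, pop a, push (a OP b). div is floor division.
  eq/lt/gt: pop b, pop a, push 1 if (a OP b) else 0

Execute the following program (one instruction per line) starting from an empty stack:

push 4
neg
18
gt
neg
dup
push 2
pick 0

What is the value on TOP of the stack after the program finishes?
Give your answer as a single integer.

After 'push 4': [4]
After 'neg': [-4]
After 'push 18': [-4, 18]
After 'gt': [0]
After 'neg': [0]
After 'dup': [0, 0]
After 'push 2': [0, 0, 2]
After 'pick 0': [0, 0, 2, 2]

Answer: 2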